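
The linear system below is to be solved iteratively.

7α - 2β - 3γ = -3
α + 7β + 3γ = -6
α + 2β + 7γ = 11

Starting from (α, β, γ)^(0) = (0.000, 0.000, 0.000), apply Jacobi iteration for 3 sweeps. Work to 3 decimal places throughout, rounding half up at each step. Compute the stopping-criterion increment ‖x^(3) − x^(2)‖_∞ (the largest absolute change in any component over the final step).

Iteration 1:
  α = (-3 - (-2)·0.000 - (-3)·0.000) / (7) = -0.429
  β = (-6 - (1)·0.000 - (3)·0.000) / (7) = -0.857
  γ = (11 - (1)·0.000 - (2)·0.000) / (7) = 1.571
Iteration 2:
  α = (-3 - (-2)·-0.857 - (-3)·1.571) / (7) = 0.000
  β = (-6 - (1)·-0.429 - (3)·1.571) / (7) = -1.469
  γ = (11 - (1)·-0.429 - (2)·-0.857) / (7) = 1.878
Iteration 3:
  α = (-3 - (-2)·-1.469 - (-3)·1.878) / (7) = -0.043
  β = (-6 - (1)·0.000 - (3)·1.878) / (7) = -1.662
  γ = (11 - (1)·0.000 - (2)·-1.469) / (7) = 1.991
Change: (-0.043, -0.193, 0.113) → max |·| = 0.193

0.193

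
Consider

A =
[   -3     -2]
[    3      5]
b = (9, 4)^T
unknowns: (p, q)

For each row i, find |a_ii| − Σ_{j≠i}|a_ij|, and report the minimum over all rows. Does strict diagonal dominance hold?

row 1: |-3| − (2) = 1
row 2: |5| − (3) = 2
minimum over rows = 1 → strictly diagonally dominant (convergence guaranteed)

1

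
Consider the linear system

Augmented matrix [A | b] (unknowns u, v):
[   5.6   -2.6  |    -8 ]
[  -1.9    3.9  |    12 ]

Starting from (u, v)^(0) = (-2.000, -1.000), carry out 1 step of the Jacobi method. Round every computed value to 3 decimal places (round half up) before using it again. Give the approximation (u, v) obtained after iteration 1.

Iteration 1:
  u = (-8 - (-2.6)·-1.000) / (5.6) = -1.893
  v = (12 - (-1.9)·-2.000) / (3.9) = 2.103

(-1.893, 2.103)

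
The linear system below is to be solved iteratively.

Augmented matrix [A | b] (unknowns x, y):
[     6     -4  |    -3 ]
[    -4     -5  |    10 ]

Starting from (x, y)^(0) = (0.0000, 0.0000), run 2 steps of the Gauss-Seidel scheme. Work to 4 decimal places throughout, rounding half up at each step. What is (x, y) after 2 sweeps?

(-1.5667, -0.7466)

Iteration 1:
  x = (-3 - (-4)·0.0000) / (6) = -0.5000
  y = (10 - (-4)·-0.5000) / (-5) = -1.6000
Iteration 2:
  x = (-3 - (-4)·-1.6000) / (6) = -1.5667
  y = (10 - (-4)·-1.5667) / (-5) = -0.7466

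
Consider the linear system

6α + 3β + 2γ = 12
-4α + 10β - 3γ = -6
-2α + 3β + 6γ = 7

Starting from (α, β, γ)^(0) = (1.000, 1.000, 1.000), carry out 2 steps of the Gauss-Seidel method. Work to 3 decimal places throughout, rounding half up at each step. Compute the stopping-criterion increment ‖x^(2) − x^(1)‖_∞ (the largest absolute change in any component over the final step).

Iteration 1:
  α = (12 - (3)·1.000 - (2)·1.000) / (6) = 1.167
  β = (-6 - (-4)·1.167 - (-3)·1.000) / (10) = 0.167
  γ = (7 - (-2)·1.167 - (3)·0.167) / (6) = 1.472
Iteration 2:
  α = (12 - (3)·0.167 - (2)·1.472) / (6) = 1.426
  β = (-6 - (-4)·1.426 - (-3)·1.472) / (10) = 0.412
  γ = (7 - (-2)·1.426 - (3)·0.412) / (6) = 1.436
Change: (0.259, 0.245, -0.036) → max |·| = 0.259

0.259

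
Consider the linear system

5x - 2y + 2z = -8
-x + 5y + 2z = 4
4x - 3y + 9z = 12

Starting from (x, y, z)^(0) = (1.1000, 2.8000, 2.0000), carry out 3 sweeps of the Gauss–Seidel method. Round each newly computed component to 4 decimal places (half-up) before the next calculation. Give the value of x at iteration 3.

-2.6752

Iteration 1:
  x = (-8 - (-2)·2.8000 - (2)·2.0000) / (5) = -1.2800
  y = (4 - (-1)·-1.2800 - (2)·2.0000) / (5) = -0.2560
  z = (12 - (4)·-1.2800 - (-3)·-0.2560) / (9) = 1.8169
Iteration 2:
  x = (-8 - (-2)·-0.2560 - (2)·1.8169) / (5) = -2.4292
  y = (4 - (-1)·-2.4292 - (2)·1.8169) / (5) = -0.4126
  z = (12 - (4)·-2.4292 - (-3)·-0.4126) / (9) = 2.2754
Iteration 3:
  x = (-8 - (-2)·-0.4126 - (2)·2.2754) / (5) = -2.6752
  y = (4 - (-1)·-2.6752 - (2)·2.2754) / (5) = -0.6452
  z = (12 - (4)·-2.6752 - (-3)·-0.6452) / (9) = 2.3072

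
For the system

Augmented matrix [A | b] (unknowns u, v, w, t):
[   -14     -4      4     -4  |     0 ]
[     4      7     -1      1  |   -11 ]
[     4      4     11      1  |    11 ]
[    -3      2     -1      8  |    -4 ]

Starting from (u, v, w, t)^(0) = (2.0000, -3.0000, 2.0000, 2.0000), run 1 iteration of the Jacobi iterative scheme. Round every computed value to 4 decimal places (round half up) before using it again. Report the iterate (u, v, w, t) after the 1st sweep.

(0.8571, -2.7143, 1.1818, 1.2500)

Iteration 1:
  u = (0 - (-4)·-3.0000 - (4)·2.0000 - (-4)·2.0000) / (-14) = 0.8571
  v = (-11 - (4)·2.0000 - (-1)·2.0000 - (1)·2.0000) / (7) = -2.7143
  w = (11 - (4)·2.0000 - (4)·-3.0000 - (1)·2.0000) / (11) = 1.1818
  t = (-4 - (-3)·2.0000 - (2)·-3.0000 - (-1)·2.0000) / (8) = 1.2500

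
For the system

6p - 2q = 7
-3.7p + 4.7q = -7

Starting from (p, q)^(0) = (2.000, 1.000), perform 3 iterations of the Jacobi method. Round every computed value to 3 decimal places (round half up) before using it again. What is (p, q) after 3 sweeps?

(1.064, -0.549)

Iteration 1:
  p = (7 - (-2)·1.000) / (6) = 1.500
  q = (-7 - (-3.7)·2.000) / (4.7) = 0.085
Iteration 2:
  p = (7 - (-2)·0.085) / (6) = 1.195
  q = (-7 - (-3.7)·1.500) / (4.7) = -0.309
Iteration 3:
  p = (7 - (-2)·-0.309) / (6) = 1.064
  q = (-7 - (-3.7)·1.195) / (4.7) = -0.549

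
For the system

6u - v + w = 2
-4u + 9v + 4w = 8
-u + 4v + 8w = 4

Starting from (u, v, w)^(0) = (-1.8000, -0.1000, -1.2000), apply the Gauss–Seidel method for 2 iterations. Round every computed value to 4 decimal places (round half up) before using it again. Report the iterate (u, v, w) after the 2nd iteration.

(0.6522, 1.2949, -0.0659)

Iteration 1:
  u = (2 - (-1)·-0.1000 - (1)·-1.2000) / (6) = 0.5167
  v = (8 - (-4)·0.5167 - (4)·-1.2000) / (9) = 1.6519
  w = (4 - (-1)·0.5167 - (4)·1.6519) / (8) = -0.2614
Iteration 2:
  u = (2 - (-1)·1.6519 - (1)·-0.2614) / (6) = 0.6522
  v = (8 - (-4)·0.6522 - (4)·-0.2614) / (9) = 1.2949
  w = (4 - (-1)·0.6522 - (4)·1.2949) / (8) = -0.0659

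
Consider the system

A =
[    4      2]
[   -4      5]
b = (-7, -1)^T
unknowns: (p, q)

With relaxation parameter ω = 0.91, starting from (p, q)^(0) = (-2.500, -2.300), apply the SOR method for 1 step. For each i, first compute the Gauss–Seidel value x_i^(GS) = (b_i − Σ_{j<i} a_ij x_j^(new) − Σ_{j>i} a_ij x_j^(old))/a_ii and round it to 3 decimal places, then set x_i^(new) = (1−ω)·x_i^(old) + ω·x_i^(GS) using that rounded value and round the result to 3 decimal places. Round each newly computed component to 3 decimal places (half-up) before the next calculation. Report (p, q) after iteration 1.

Iteration 1:
  p: GS value = (-7 - (2)·-2.300) / (4) = -0.600;  p ← (1−ω)·-2.500 + ω·-0.600 = -0.771
  q: GS value = (-1 - (-4)·-0.771) / (5) = -0.817;  q ← (1−ω)·-2.300 + ω·-0.817 = -0.950

(-0.771, -0.950)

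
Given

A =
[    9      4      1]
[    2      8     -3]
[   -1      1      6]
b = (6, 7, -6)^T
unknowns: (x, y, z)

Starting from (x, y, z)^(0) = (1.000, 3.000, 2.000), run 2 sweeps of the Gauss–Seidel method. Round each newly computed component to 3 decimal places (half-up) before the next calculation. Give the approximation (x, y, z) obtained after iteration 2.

(0.008, 0.327, -1.053)

Iteration 1:
  x = (6 - (4)·3.000 - (1)·2.000) / (9) = -0.889
  y = (7 - (2)·-0.889 - (-3)·2.000) / (8) = 1.847
  z = (-6 - (-1)·-0.889 - (1)·1.847) / (6) = -1.456
Iteration 2:
  x = (6 - (4)·1.847 - (1)·-1.456) / (9) = 0.008
  y = (7 - (2)·0.008 - (-3)·-1.456) / (8) = 0.327
  z = (-6 - (-1)·0.008 - (1)·0.327) / (6) = -1.053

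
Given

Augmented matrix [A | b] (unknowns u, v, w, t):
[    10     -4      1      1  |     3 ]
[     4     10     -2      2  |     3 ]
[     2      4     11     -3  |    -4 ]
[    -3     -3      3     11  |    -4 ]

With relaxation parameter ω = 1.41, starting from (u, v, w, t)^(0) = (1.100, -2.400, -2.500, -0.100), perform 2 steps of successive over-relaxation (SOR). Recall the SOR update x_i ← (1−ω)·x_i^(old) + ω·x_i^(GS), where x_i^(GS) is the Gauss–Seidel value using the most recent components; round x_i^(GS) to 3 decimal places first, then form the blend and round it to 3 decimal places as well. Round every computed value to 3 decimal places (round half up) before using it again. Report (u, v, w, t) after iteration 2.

(1.619, -0.897, -0.643, 0.171)

Iteration 1:
  u: GS value = (3 - (-4)·-2.400 - (1)·-2.500 - (1)·-0.100) / (10) = -0.400;  u ← (1−ω)·1.100 + ω·-0.400 = -1.015
  v: GS value = (3 - (4)·-1.015 - (-2)·-2.500 - (2)·-0.100) / (10) = 0.226;  v ← (1−ω)·-2.400 + ω·0.226 = 1.303
  w: GS value = (-4 - (2)·-1.015 - (4)·1.303 - (-3)·-0.100) / (11) = -0.680;  w ← (1−ω)·-2.500 + ω·-0.680 = 0.066
  t: GS value = (-4 - (-3)·-1.015 - (-3)·1.303 - (3)·0.066) / (11) = -0.303;  t ← (1−ω)·-0.100 + ω·-0.303 = -0.386
Iteration 2:
  u: GS value = (3 - (-4)·1.303 - (1)·0.066 - (1)·-0.386) / (10) = 0.853;  u ← (1−ω)·-1.015 + ω·0.853 = 1.619
  v: GS value = (3 - (4)·1.619 - (-2)·0.066 - (2)·-0.386) / (10) = -0.257;  v ← (1−ω)·1.303 + ω·-0.257 = -0.897
  w: GS value = (-4 - (2)·1.619 - (4)·-0.897 - (-3)·-0.386) / (11) = -0.437;  w ← (1−ω)·0.066 + ω·-0.437 = -0.643
  t: GS value = (-4 - (-3)·1.619 - (-3)·-0.897 - (3)·-0.643) / (11) = 0.009;  t ← (1−ω)·-0.386 + ω·0.009 = 0.171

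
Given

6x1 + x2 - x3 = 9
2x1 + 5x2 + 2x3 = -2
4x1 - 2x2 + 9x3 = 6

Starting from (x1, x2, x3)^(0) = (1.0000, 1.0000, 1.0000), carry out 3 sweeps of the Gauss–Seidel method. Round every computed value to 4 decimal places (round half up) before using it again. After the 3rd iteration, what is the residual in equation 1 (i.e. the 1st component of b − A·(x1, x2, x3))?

Iteration 1:
  x1 = (9 - (1)·1.0000 - (-1)·1.0000) / (6) = 1.5000
  x2 = (-2 - (2)·1.5000 - (2)·1.0000) / (5) = -1.4000
  x3 = (6 - (4)·1.5000 - (-2)·-1.4000) / (9) = -0.3111
Iteration 2:
  x1 = (9 - (1)·-1.4000 - (-1)·-0.3111) / (6) = 1.6815
  x2 = (-2 - (2)·1.6815 - (2)·-0.3111) / (5) = -0.9482
  x3 = (6 - (4)·1.6815 - (-2)·-0.9482) / (9) = -0.2914
Iteration 3:
  x1 = (9 - (1)·-0.9482 - (-1)·-0.2914) / (6) = 1.6095
  x2 = (-2 - (2)·1.6095 - (2)·-0.2914) / (5) = -0.9272
  x3 = (6 - (4)·1.6095 - (-2)·-0.9272) / (9) = -0.2547
Residual b − A·x = (0.0155, -0.0736, -0.0001)

0.0155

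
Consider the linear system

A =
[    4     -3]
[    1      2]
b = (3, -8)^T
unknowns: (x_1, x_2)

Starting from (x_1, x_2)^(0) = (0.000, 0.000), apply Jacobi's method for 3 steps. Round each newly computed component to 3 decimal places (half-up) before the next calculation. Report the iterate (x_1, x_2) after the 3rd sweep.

Iteration 1:
  x_1 = (3 - (-3)·0.000) / (4) = 0.750
  x_2 = (-8 - (1)·0.000) / (2) = -4.000
Iteration 2:
  x_1 = (3 - (-3)·-4.000) / (4) = -2.250
  x_2 = (-8 - (1)·0.750) / (2) = -4.375
Iteration 3:
  x_1 = (3 - (-3)·-4.375) / (4) = -2.531
  x_2 = (-8 - (1)·-2.250) / (2) = -2.875

(-2.531, -2.875)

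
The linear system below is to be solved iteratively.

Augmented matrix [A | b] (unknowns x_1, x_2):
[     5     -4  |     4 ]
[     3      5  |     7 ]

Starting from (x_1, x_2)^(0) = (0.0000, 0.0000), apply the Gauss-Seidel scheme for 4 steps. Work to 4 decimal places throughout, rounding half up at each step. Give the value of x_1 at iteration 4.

Iteration 1:
  x_1 = (4 - (-4)·0.0000) / (5) = 0.8000
  x_2 = (7 - (3)·0.8000) / (5) = 0.9200
Iteration 2:
  x_1 = (4 - (-4)·0.9200) / (5) = 1.5360
  x_2 = (7 - (3)·1.5360) / (5) = 0.4784
Iteration 3:
  x_1 = (4 - (-4)·0.4784) / (5) = 1.1827
  x_2 = (7 - (3)·1.1827) / (5) = 0.6904
Iteration 4:
  x_1 = (4 - (-4)·0.6904) / (5) = 1.3523
  x_2 = (7 - (3)·1.3523) / (5) = 0.5886

1.3523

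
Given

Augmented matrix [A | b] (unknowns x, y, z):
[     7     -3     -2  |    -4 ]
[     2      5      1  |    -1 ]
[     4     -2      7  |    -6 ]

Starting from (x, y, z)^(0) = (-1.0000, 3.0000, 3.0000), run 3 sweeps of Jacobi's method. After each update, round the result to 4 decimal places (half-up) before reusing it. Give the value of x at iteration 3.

-1.5096

Iteration 1:
  x = (-4 - (-3)·3.0000 - (-2)·3.0000) / (7) = 1.5714
  y = (-1 - (2)·-1.0000 - (1)·3.0000) / (5) = -0.4000
  z = (-6 - (4)·-1.0000 - (-2)·3.0000) / (7) = 0.5714
Iteration 2:
  x = (-4 - (-3)·-0.4000 - (-2)·0.5714) / (7) = -0.5796
  y = (-1 - (2)·1.5714 - (1)·0.5714) / (5) = -0.9428
  z = (-6 - (4)·1.5714 - (-2)·-0.4000) / (7) = -1.8694
Iteration 3:
  x = (-4 - (-3)·-0.9428 - (-2)·-1.8694) / (7) = -1.5096
  y = (-1 - (2)·-0.5796 - (1)·-1.8694) / (5) = 0.4057
  z = (-6 - (4)·-0.5796 - (-2)·-0.9428) / (7) = -0.7953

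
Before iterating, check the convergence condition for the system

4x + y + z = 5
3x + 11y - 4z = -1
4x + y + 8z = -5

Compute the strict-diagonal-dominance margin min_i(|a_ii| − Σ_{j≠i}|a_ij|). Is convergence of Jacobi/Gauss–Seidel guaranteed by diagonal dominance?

row 1: |4| − (1+1) = 2
row 2: |11| − (3+4) = 4
row 3: |8| − (4+1) = 3
minimum over rows = 2 → strictly diagonally dominant (convergence guaranteed)

2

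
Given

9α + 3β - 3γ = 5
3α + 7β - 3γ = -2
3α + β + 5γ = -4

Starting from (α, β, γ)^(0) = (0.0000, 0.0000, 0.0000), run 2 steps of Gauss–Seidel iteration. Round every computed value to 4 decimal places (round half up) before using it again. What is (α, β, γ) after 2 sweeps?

(0.3873, -0.8925, -0.8539)

Iteration 1:
  α = (5 - (3)·0.0000 - (-3)·0.0000) / (9) = 0.5556
  β = (-2 - (3)·0.5556 - (-3)·0.0000) / (7) = -0.5238
  γ = (-4 - (3)·0.5556 - (1)·-0.5238) / (5) = -1.0286
Iteration 2:
  α = (5 - (3)·-0.5238 - (-3)·-1.0286) / (9) = 0.3873
  β = (-2 - (3)·0.3873 - (-3)·-1.0286) / (7) = -0.8925
  γ = (-4 - (3)·0.3873 - (1)·-0.8925) / (5) = -0.8539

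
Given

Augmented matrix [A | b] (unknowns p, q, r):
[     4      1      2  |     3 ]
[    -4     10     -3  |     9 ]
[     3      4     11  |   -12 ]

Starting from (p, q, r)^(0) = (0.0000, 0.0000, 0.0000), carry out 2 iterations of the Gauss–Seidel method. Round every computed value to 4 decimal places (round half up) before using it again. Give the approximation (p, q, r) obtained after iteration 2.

Iteration 1:
  p = (3 - (1)·0.0000 - (2)·0.0000) / (4) = 0.7500
  q = (9 - (-4)·0.7500 - (-3)·0.0000) / (10) = 1.2000
  r = (-12 - (3)·0.7500 - (4)·1.2000) / (11) = -1.7318
Iteration 2:
  p = (3 - (1)·1.2000 - (2)·-1.7318) / (4) = 1.3159
  q = (9 - (-4)·1.3159 - (-3)·-1.7318) / (10) = 0.9068
  r = (-12 - (3)·1.3159 - (4)·0.9068) / (11) = -1.7795

(1.3159, 0.9068, -1.7795)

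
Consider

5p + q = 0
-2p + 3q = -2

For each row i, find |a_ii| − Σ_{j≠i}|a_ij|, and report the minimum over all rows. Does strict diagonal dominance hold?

row 1: |5| − (1) = 4
row 2: |3| − (2) = 1
minimum over rows = 1 → strictly diagonally dominant (convergence guaranteed)

1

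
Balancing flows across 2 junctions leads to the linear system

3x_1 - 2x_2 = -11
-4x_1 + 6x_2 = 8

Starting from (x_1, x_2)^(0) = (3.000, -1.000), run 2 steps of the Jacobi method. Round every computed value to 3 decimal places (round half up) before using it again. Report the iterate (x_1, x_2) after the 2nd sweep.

(-1.445, -1.555)

Iteration 1:
  x_1 = (-11 - (-2)·-1.000) / (3) = -4.333
  x_2 = (8 - (-4)·3.000) / (6) = 3.333
Iteration 2:
  x_1 = (-11 - (-2)·3.333) / (3) = -1.445
  x_2 = (8 - (-4)·-4.333) / (6) = -1.555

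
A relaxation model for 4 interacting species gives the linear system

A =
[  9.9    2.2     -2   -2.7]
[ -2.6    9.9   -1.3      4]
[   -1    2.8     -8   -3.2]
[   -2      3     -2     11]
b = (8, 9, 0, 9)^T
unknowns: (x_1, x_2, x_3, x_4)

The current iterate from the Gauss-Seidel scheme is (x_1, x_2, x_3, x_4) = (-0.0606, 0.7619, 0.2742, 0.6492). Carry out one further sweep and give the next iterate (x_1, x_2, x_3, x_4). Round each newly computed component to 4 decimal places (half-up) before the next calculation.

One sweep:
  x_1 = (8 - (2.2)·0.7619 - (-2)·0.2742 - (-2.7)·0.6492) / (9.9) = 0.8712
  x_2 = (9 - (-2.6)·0.8712 - (-1.3)·0.2742 - (4)·0.6492) / (9.9) = 0.9116
  x_3 = (0 - (-1)·0.8712 - (2.8)·0.9116 - (-3.2)·0.6492) / (-8) = -0.0495
  x_4 = (9 - (-2)·0.8712 - (3)·0.9116 - (-2)·-0.0495) / (11) = 0.7190

(0.8712, 0.9116, -0.0495, 0.7190)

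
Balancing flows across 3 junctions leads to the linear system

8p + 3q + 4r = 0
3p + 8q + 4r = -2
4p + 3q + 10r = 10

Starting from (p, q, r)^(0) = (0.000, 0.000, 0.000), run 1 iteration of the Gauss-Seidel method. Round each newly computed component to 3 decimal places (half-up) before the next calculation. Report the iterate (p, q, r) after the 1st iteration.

Iteration 1:
  p = (0 - (3)·0.000 - (4)·0.000) / (8) = 0.000
  q = (-2 - (3)·0.000 - (4)·0.000) / (8) = -0.250
  r = (10 - (4)·0.000 - (3)·-0.250) / (10) = 1.075

(0.000, -0.250, 1.075)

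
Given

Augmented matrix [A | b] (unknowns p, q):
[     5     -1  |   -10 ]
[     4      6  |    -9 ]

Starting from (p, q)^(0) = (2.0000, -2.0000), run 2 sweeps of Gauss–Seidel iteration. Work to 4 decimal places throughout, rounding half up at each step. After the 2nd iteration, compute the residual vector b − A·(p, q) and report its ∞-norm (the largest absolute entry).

0.2800

Iteration 1:
  p = (-10 - (-1)·-2.0000) / (5) = -2.4000
  q = (-9 - (4)·-2.4000) / (6) = 0.1000
Iteration 2:
  p = (-10 - (-1)·0.1000) / (5) = -1.9800
  q = (-9 - (4)·-1.9800) / (6) = -0.1800
Residual b − A·x = (-0.2800, 0.0000); ∞-norm = 0.2800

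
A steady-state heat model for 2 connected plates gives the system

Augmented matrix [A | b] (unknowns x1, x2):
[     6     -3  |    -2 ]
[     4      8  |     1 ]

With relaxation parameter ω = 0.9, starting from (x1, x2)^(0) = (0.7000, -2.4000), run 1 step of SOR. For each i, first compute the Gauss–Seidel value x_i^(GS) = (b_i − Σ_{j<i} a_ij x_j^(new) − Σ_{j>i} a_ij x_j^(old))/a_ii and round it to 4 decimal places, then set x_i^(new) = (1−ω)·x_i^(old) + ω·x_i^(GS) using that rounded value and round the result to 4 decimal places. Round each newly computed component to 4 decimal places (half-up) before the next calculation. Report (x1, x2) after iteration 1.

(-1.3100, 0.4620)

Iteration 1:
  x1: GS value = (-2 - (-3)·-2.4000) / (6) = -1.5333;  x1 ← (1−ω)·0.7000 + ω·-1.5333 = -1.3100
  x2: GS value = (1 - (4)·-1.3100) / (8) = 0.7800;  x2 ← (1−ω)·-2.4000 + ω·0.7800 = 0.4620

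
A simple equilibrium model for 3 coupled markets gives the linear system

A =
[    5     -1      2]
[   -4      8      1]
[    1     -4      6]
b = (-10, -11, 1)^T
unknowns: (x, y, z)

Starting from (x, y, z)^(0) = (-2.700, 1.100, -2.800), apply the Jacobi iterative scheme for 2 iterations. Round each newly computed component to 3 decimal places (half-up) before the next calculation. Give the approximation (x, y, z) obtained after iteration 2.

(-3.015, -1.874, -1.307)

Iteration 1:
  x = (-10 - (-1)·1.100 - (2)·-2.800) / (5) = -0.660
  y = (-11 - (-4)·-2.700 - (1)·-2.800) / (8) = -2.375
  z = (1 - (1)·-2.700 - (-4)·1.100) / (6) = 1.350
Iteration 2:
  x = (-10 - (-1)·-2.375 - (2)·1.350) / (5) = -3.015
  y = (-11 - (-4)·-0.660 - (1)·1.350) / (8) = -1.874
  z = (1 - (1)·-0.660 - (-4)·-2.375) / (6) = -1.307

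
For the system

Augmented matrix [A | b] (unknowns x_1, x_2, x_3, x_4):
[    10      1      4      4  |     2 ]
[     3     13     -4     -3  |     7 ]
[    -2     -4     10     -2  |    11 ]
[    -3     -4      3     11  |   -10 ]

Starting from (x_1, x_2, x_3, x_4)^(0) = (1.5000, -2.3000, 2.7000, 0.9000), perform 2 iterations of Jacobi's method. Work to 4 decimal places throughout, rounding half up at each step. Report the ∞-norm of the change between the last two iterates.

1.6520

Iteration 1:
  x_1 = (2 - (1)·-2.3000 - (4)·2.7000 - (4)·0.9000) / (10) = -1.0100
  x_2 = (7 - (3)·1.5000 - (-4)·2.7000 - (-3)·0.9000) / (13) = 1.2308
  x_3 = (11 - (-2)·1.5000 - (-4)·-2.3000 - (-2)·0.9000) / (10) = 0.6600
  x_4 = (-10 - (-3)·1.5000 - (-4)·-2.3000 - (3)·2.7000) / (11) = -2.0727
Iteration 2:
  x_1 = (2 - (1)·1.2308 - (4)·0.6600 - (4)·-2.0727) / (10) = 0.6420
  x_2 = (7 - (3)·-1.0100 - (-4)·0.6600 - (-3)·-2.0727) / (13) = 0.4963
  x_3 = (11 - (-2)·-1.0100 - (-4)·1.2308 - (-2)·-2.0727) / (10) = 0.9758
  x_4 = (-10 - (-3)·-1.0100 - (-4)·1.2308 - (3)·0.6600) / (11) = -0.9170
Change: (1.6520, -0.7345, 0.3158, 1.1557) → max |·| = 1.6520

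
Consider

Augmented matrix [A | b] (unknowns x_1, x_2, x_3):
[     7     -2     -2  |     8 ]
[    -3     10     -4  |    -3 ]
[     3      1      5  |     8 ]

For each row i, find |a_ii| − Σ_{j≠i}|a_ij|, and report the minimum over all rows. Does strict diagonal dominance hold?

row 1: |7| − (2+2) = 3
row 2: |10| − (3+4) = 3
row 3: |5| − (3+1) = 1
minimum over rows = 1 → strictly diagonally dominant (convergence guaranteed)

1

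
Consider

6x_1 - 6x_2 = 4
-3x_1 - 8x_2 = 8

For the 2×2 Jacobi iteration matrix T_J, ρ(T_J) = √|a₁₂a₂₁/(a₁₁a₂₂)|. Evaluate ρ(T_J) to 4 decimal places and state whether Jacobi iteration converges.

0.6124

a₁₂a₂₁/(a₁₁a₂₂) = (-6)·(-3) / ((6)·(-8)) = -0.375000
ρ = √|-0.375000| = √0.375000 = 0.6124
ρ < 1, so Jacobi converges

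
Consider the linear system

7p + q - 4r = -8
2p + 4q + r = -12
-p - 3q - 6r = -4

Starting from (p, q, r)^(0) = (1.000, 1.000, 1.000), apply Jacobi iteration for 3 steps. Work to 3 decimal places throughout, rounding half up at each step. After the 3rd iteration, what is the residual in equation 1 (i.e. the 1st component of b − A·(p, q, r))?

-1.567

Iteration 1:
  p = (-8 - (1)·1.000 - (-4)·1.000) / (7) = -0.714
  q = (-12 - (2)·1.000 - (1)·1.000) / (4) = -3.750
  r = (-4 - (-1)·1.000 - (-3)·1.000) / (-6) = 0.000
Iteration 2:
  p = (-8 - (1)·-3.750 - (-4)·0.000) / (7) = -0.607
  q = (-12 - (2)·-0.714 - (1)·0.000) / (4) = -2.643
  r = (-4 - (-1)·-0.714 - (-3)·-3.750) / (-6) = 2.661
Iteration 3:
  p = (-8 - (1)·-2.643 - (-4)·2.661) / (7) = 0.755
  q = (-12 - (2)·-0.607 - (1)·2.661) / (4) = -3.362
  r = (-4 - (-1)·-0.607 - (-3)·-2.643) / (-6) = 2.089
Residual b − A·x = (-1.567, -2.151, -0.797)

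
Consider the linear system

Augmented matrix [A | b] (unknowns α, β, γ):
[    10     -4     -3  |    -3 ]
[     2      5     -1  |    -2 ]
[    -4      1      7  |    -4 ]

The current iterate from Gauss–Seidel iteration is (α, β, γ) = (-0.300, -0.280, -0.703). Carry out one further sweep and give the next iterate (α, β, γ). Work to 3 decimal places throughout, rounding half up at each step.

(-0.623, -0.291, -0.886)

One sweep:
  α = (-3 - (-4)·-0.280 - (-3)·-0.703) / (10) = -0.623
  β = (-2 - (2)·-0.623 - (-1)·-0.703) / (5) = -0.291
  γ = (-4 - (-4)·-0.623 - (1)·-0.291) / (7) = -0.886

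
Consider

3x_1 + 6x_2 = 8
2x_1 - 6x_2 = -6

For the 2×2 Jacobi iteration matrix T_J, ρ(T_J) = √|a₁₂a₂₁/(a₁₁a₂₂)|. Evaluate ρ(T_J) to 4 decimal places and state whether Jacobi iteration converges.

a₁₂a₂₁/(a₁₁a₂₂) = (6)·(2) / ((3)·(-6)) = -0.666667
ρ = √|-0.666667| = √0.666667 = 0.8165
ρ < 1, so Jacobi converges

0.8165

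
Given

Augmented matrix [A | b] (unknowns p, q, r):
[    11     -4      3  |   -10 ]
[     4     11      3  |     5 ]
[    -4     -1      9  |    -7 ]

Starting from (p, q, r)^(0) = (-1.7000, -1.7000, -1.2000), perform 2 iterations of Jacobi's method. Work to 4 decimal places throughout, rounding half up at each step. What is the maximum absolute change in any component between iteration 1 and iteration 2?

Iteration 1:
  p = (-10 - (-4)·-1.7000 - (3)·-1.2000) / (11) = -1.2000
  q = (5 - (4)·-1.7000 - (3)·-1.2000) / (11) = 1.4000
  r = (-7 - (-4)·-1.7000 - (-1)·-1.7000) / (9) = -1.7222
Iteration 2:
  p = (-10 - (-4)·1.4000 - (3)·-1.7222) / (11) = 0.0697
  q = (5 - (4)·-1.2000 - (3)·-1.7222) / (11) = 1.3606
  r = (-7 - (-4)·-1.2000 - (-1)·1.4000) / (9) = -1.1556
Change: (1.2697, -0.0394, 0.5666) → max |·| = 1.2697

1.2697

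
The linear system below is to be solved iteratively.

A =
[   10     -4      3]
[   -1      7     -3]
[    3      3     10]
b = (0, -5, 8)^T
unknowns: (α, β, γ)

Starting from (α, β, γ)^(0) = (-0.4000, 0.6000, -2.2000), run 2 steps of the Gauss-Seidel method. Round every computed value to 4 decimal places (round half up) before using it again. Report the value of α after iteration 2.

-0.9080

Iteration 1:
  α = (0 - (-4)·0.6000 - (3)·-2.2000) / (10) = 0.9000
  β = (-5 - (-1)·0.9000 - (-3)·-2.2000) / (7) = -1.5286
  γ = (8 - (3)·0.9000 - (3)·-1.5286) / (10) = 0.9886
Iteration 2:
  α = (0 - (-4)·-1.5286 - (3)·0.9886) / (10) = -0.9080
  β = (-5 - (-1)·-0.9080 - (-3)·0.9886) / (7) = -0.4203
  γ = (8 - (3)·-0.9080 - (3)·-0.4203) / (10) = 1.1985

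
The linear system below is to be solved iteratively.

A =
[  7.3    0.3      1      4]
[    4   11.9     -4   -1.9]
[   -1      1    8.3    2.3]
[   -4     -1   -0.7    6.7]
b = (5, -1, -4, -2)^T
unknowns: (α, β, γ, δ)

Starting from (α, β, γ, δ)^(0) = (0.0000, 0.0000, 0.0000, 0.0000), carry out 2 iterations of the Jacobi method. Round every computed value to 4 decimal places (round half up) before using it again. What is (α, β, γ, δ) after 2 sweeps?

(0.9180, -0.5239, -0.3066, 0.0475)

Iteration 1:
  α = (5 - (0.3)·0.0000 - (1)·0.0000 - (4)·0.0000) / (7.3) = 0.6849
  β = (-1 - (4)·0.0000 - (-4)·0.0000 - (-1.9)·0.0000) / (11.9) = -0.0840
  γ = (-4 - (-1)·0.0000 - (1)·0.0000 - (2.3)·0.0000) / (8.3) = -0.4819
  δ = (-2 - (-4)·0.0000 - (-1)·0.0000 - (-0.7)·0.0000) / (6.7) = -0.2985
Iteration 2:
  α = (5 - (0.3)·-0.0840 - (1)·-0.4819 - (4)·-0.2985) / (7.3) = 0.9180
  β = (-1 - (4)·0.6849 - (-4)·-0.4819 - (-1.9)·-0.2985) / (11.9) = -0.5239
  γ = (-4 - (-1)·0.6849 - (1)·-0.0840 - (2.3)·-0.2985) / (8.3) = -0.3066
  δ = (-2 - (-4)·0.6849 - (-1)·-0.0840 - (-0.7)·-0.4819) / (6.7) = 0.0475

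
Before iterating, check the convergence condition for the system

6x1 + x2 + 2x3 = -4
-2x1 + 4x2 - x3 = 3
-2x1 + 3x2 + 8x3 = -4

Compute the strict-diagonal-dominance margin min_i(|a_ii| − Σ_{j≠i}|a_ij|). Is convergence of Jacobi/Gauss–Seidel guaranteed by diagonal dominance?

1

row 1: |6| − (1+2) = 3
row 2: |4| − (2+1) = 1
row 3: |8| − (2+3) = 3
minimum over rows = 1 → strictly diagonally dominant (convergence guaranteed)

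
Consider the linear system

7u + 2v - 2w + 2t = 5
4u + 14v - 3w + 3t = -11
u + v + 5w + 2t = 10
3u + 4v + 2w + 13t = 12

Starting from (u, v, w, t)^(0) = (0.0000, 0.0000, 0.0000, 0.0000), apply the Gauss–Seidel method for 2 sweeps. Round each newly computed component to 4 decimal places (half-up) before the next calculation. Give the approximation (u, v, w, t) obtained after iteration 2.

(1.3709, -0.8970, 1.6066, 0.6355)

Iteration 1:
  u = (5 - (2)·0.0000 - (-2)·0.0000 - (2)·0.0000) / (7) = 0.7143
  v = (-11 - (4)·0.7143 - (-3)·0.0000 - (3)·0.0000) / (14) = -0.9898
  w = (10 - (1)·0.7143 - (1)·-0.9898 - (2)·0.0000) / (5) = 2.0551
  t = (12 - (3)·0.7143 - (4)·-0.9898 - (2)·2.0551) / (13) = 0.7466
Iteration 2:
  u = (5 - (2)·-0.9898 - (-2)·2.0551 - (2)·0.7466) / (7) = 1.3709
  v = (-11 - (4)·1.3709 - (-3)·2.0551 - (3)·0.7466) / (14) = -0.8970
  w = (10 - (1)·1.3709 - (1)·-0.8970 - (2)·0.7466) / (5) = 1.6066
  t = (12 - (3)·1.3709 - (4)·-0.8970 - (2)·1.6066) / (13) = 0.6355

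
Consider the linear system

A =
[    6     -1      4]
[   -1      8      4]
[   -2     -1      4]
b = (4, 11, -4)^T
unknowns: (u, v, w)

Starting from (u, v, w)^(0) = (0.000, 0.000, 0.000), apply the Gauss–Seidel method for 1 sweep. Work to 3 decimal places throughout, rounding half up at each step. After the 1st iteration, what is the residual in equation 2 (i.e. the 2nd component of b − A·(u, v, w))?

Iteration 1:
  u = (4 - (-1)·0.000 - (4)·0.000) / (6) = 0.667
  v = (11 - (-1)·0.667 - (4)·0.000) / (8) = 1.458
  w = (-4 - (-2)·0.667 - (-1)·1.458) / (4) = -0.302
Residual b − A·x = (2.664, 1.211, 0.000)

1.211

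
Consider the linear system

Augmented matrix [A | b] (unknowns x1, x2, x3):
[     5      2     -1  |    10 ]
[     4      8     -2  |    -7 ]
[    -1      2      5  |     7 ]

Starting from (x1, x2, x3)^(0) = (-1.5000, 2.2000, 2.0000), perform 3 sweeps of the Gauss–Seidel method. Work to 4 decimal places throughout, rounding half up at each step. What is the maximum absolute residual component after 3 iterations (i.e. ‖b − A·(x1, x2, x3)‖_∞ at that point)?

Iteration 1:
  x1 = (10 - (2)·2.2000 - (-1)·2.0000) / (5) = 1.5200
  x2 = (-7 - (4)·1.5200 - (-2)·2.0000) / (8) = -1.1350
  x3 = (7 - (-1)·1.5200 - (2)·-1.1350) / (5) = 2.1580
Iteration 2:
  x1 = (10 - (2)·-1.1350 - (-1)·2.1580) / (5) = 2.8856
  x2 = (-7 - (4)·2.8856 - (-2)·2.1580) / (8) = -1.7783
  x3 = (7 - (-1)·2.8856 - (2)·-1.7783) / (5) = 2.6884
Iteration 3:
  x1 = (10 - (2)·-1.7783 - (-1)·2.6884) / (5) = 3.2490
  x2 = (-7 - (4)·3.2490 - (-2)·2.6884) / (8) = -1.8274
  x3 = (7 - (-1)·3.2490 - (2)·-1.8274) / (5) = 2.7808
Residual b − A·x = (0.1906, 0.1848, -0.0002); ∞-norm = 0.1906

0.1906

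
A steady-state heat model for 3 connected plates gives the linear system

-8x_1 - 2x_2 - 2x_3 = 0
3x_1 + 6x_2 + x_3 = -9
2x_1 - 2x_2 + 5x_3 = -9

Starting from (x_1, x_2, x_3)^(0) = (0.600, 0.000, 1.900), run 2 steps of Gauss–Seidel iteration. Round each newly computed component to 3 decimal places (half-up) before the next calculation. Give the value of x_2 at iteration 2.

-1.604

Iteration 1:
  x_1 = (0 - (-2)·0.000 - (-2)·1.900) / (-8) = -0.475
  x_2 = (-9 - (3)·-0.475 - (1)·1.900) / (6) = -1.579
  x_3 = (-9 - (2)·-0.475 - (-2)·-1.579) / (5) = -2.242
Iteration 2:
  x_1 = (0 - (-2)·-1.579 - (-2)·-2.242) / (-8) = 0.955
  x_2 = (-9 - (3)·0.955 - (1)·-2.242) / (6) = -1.604
  x_3 = (-9 - (2)·0.955 - (-2)·-1.604) / (5) = -2.824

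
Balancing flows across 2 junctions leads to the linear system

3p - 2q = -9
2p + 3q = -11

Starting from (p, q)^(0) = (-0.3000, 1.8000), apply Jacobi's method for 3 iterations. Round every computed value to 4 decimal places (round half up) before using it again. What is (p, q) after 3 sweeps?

(-4.6445, -0.1259)

Iteration 1:
  p = (-9 - (-2)·1.8000) / (3) = -1.8000
  q = (-11 - (2)·-0.3000) / (3) = -3.4667
Iteration 2:
  p = (-9 - (-2)·-3.4667) / (3) = -5.3111
  q = (-11 - (2)·-1.8000) / (3) = -2.4667
Iteration 3:
  p = (-9 - (-2)·-2.4667) / (3) = -4.6445
  q = (-11 - (2)·-5.3111) / (3) = -0.1259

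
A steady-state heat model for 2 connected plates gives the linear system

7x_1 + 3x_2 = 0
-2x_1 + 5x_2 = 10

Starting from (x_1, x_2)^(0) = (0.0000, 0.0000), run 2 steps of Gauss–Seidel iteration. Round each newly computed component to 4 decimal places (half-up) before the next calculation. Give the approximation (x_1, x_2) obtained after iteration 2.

Iteration 1:
  x_1 = (0 - (3)·0.0000) / (7) = 0.0000
  x_2 = (10 - (-2)·0.0000) / (5) = 2.0000
Iteration 2:
  x_1 = (0 - (3)·2.0000) / (7) = -0.8571
  x_2 = (10 - (-2)·-0.8571) / (5) = 1.6572

(-0.8571, 1.6572)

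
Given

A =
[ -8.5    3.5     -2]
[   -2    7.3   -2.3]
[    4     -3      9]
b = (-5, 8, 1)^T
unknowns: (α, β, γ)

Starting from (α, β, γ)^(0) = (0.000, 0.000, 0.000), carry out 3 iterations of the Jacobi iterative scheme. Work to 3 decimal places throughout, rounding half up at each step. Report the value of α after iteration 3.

1.070

Iteration 1:
  α = (-5 - (3.5)·0.000 - (-2)·0.000) / (-8.5) = 0.588
  β = (8 - (-2)·0.000 - (-2.3)·0.000) / (7.3) = 1.096
  γ = (1 - (4)·0.000 - (-3)·0.000) / (9) = 0.111
Iteration 2:
  α = (-5 - (3.5)·1.096 - (-2)·0.111) / (-8.5) = 1.013
  β = (8 - (-2)·0.588 - (-2.3)·0.111) / (7.3) = 1.292
  γ = (1 - (4)·0.588 - (-3)·1.096) / (9) = 0.215
Iteration 3:
  α = (-5 - (3.5)·1.292 - (-2)·0.215) / (-8.5) = 1.070
  β = (8 - (-2)·1.013 - (-2.3)·0.215) / (7.3) = 1.441
  γ = (1 - (4)·1.013 - (-3)·1.292) / (9) = 0.092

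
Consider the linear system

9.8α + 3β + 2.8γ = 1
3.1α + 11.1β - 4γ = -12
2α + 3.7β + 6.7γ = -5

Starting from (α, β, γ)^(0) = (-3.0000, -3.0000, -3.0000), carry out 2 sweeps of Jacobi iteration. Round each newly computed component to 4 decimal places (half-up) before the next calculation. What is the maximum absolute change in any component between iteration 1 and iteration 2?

2.3814

Iteration 1:
  α = (1 - (3)·-3.0000 - (2.8)·-3.0000) / (9.8) = 1.8776
  β = (-12 - (3.1)·-3.0000 - (-4)·-3.0000) / (11.1) = -1.3243
  γ = (-5 - (2)·-3.0000 - (3.7)·-3.0000) / (6.7) = 1.8060
Iteration 2:
  α = (1 - (3)·-1.3243 - (2.8)·1.8060) / (9.8) = -0.0086
  β = (-12 - (3.1)·1.8776 - (-4)·1.8060) / (11.1) = -0.9546
  γ = (-5 - (2)·1.8776 - (3.7)·-1.3243) / (6.7) = -0.5754
Change: (-1.8862, 0.3697, -2.3814) → max |·| = 2.3814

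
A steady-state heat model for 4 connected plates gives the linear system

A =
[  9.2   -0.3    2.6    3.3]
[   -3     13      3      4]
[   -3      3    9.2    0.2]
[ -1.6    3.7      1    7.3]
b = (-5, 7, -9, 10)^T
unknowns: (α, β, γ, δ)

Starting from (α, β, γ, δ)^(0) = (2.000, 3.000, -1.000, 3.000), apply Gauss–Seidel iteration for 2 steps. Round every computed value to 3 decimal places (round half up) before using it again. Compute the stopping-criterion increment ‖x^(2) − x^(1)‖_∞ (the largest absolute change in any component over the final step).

0.650

Iteration 1:
  α = (-5 - (-0.3)·3.000 - (2.6)·-1.000 - (3.3)·3.000) / (9.2) = -1.239
  β = (7 - (-3)·-1.239 - (3)·-1.000 - (4)·3.000) / (13) = -0.440
  γ = (-9 - (-3)·-1.239 - (3)·-0.440 - (0.2)·3.000) / (9.2) = -1.304
  δ = (10 - (-1.6)·-1.239 - (3.7)·-0.440 - (1)·-1.304) / (7.3) = 1.500
Iteration 2:
  α = (-5 - (-0.3)·-0.440 - (2.6)·-1.304 - (3.3)·1.500) / (9.2) = -0.727
  β = (7 - (-3)·-0.727 - (3)·-1.304 - (4)·1.500) / (13) = 0.210
  γ = (-9 - (-3)·-0.727 - (3)·0.210 - (0.2)·1.500) / (9.2) = -1.316
  δ = (10 - (-1.6)·-0.727 - (3.7)·0.210 - (1)·-1.316) / (7.3) = 1.284
Change: (0.512, 0.650, -0.012, -0.216) → max |·| = 0.650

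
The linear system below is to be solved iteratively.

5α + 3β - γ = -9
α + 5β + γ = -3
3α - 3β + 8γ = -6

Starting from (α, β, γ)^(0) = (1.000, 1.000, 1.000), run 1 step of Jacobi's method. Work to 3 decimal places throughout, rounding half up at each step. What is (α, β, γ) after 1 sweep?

Iteration 1:
  α = (-9 - (3)·1.000 - (-1)·1.000) / (5) = -2.200
  β = (-3 - (1)·1.000 - (1)·1.000) / (5) = -1.000
  γ = (-6 - (3)·1.000 - (-3)·1.000) / (8) = -0.750

(-2.200, -1.000, -0.750)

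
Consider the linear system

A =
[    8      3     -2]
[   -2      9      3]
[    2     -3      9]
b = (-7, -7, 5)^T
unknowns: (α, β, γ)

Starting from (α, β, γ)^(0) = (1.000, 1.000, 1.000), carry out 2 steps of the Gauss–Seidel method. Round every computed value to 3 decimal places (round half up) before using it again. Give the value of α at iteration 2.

-0.292

Iteration 1:
  α = (-7 - (3)·1.000 - (-2)·1.000) / (8) = -1.000
  β = (-7 - (-2)·-1.000 - (3)·1.000) / (9) = -1.333
  γ = (5 - (2)·-1.000 - (-3)·-1.333) / (9) = 0.333
Iteration 2:
  α = (-7 - (3)·-1.333 - (-2)·0.333) / (8) = -0.292
  β = (-7 - (-2)·-0.292 - (3)·0.333) / (9) = -0.954
  γ = (5 - (2)·-0.292 - (-3)·-0.954) / (9) = 0.302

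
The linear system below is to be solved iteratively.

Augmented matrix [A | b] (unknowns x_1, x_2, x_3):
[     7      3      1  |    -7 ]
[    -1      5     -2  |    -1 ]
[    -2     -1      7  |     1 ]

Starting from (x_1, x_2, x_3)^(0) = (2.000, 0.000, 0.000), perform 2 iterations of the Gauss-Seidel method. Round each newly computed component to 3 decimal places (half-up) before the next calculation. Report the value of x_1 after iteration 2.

-0.800

Iteration 1:
  x_1 = (-7 - (3)·0.000 - (1)·0.000) / (7) = -1.000
  x_2 = (-1 - (-1)·-1.000 - (-2)·0.000) / (5) = -0.400
  x_3 = (1 - (-2)·-1.000 - (-1)·-0.400) / (7) = -0.200
Iteration 2:
  x_1 = (-7 - (3)·-0.400 - (1)·-0.200) / (7) = -0.800
  x_2 = (-1 - (-1)·-0.800 - (-2)·-0.200) / (5) = -0.440
  x_3 = (1 - (-2)·-0.800 - (-1)·-0.440) / (7) = -0.149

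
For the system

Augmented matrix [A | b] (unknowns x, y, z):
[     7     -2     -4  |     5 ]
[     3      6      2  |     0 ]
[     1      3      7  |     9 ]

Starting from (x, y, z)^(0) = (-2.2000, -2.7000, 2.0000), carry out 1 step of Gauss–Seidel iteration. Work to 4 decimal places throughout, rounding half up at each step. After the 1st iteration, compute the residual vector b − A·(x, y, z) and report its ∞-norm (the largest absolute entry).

Iteration 1:
  x = (5 - (-2)·-2.7000 - (-4)·2.0000) / (7) = 1.0857
  y = (0 - (3)·1.0857 - (2)·2.0000) / (6) = -1.2095
  z = (9 - (1)·1.0857 - (3)·-1.2095) / (7) = 1.6490
Residual b − A·x = (1.5771, 0.7019, -0.0002); ∞-norm = 1.5771

1.5771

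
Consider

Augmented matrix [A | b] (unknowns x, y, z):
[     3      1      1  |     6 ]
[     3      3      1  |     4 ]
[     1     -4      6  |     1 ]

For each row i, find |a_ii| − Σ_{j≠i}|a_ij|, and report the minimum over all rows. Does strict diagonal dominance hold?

-1

row 1: |3| − (1+1) = 1
row 2: |3| − (3+1) = -1
row 3: |6| − (1+4) = 1
minimum over rows = -1 → not strictly diagonally dominant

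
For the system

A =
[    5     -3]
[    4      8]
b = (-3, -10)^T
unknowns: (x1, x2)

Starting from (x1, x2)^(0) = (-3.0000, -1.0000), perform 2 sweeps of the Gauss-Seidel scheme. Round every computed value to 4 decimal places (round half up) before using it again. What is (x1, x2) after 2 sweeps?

Iteration 1:
  x1 = (-3 - (-3)·-1.0000) / (5) = -1.2000
  x2 = (-10 - (4)·-1.2000) / (8) = -0.6500
Iteration 2:
  x1 = (-3 - (-3)·-0.6500) / (5) = -0.9900
  x2 = (-10 - (4)·-0.9900) / (8) = -0.7550

(-0.9900, -0.7550)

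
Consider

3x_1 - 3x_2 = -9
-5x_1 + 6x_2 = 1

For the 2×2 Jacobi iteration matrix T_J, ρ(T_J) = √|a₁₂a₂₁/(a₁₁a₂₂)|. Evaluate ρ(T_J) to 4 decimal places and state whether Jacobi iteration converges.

0.9129

a₁₂a₂₁/(a₁₁a₂₂) = (-3)·(-5) / ((3)·(6)) = 0.833333
ρ = √|0.833333| = √0.833333 = 0.9129
ρ < 1, so Jacobi converges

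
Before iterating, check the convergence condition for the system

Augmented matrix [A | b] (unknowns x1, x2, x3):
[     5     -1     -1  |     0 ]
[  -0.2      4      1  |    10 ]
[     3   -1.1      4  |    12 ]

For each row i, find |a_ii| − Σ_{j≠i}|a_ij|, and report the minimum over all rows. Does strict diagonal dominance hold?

-0.1

row 1: |5| − (1+1) = 3
row 2: |4| − (0.2+1) = 2.8
row 3: |4| − (3+1.1) = -0.1
minimum over rows = -0.1 → not strictly diagonally dominant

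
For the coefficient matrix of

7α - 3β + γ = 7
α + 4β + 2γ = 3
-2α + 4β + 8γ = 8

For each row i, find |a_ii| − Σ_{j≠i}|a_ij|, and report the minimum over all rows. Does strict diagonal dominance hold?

row 1: |7| − (3+1) = 3
row 2: |4| − (1+2) = 1
row 3: |8| − (2+4) = 2
minimum over rows = 1 → strictly diagonally dominant (convergence guaranteed)

1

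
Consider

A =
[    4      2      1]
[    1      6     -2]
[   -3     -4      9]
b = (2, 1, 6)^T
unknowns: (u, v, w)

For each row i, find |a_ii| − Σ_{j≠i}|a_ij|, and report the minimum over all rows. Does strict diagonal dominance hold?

row 1: |4| − (2+1) = 1
row 2: |6| − (1+2) = 3
row 3: |9| − (3+4) = 2
minimum over rows = 1 → strictly diagonally dominant (convergence guaranteed)

1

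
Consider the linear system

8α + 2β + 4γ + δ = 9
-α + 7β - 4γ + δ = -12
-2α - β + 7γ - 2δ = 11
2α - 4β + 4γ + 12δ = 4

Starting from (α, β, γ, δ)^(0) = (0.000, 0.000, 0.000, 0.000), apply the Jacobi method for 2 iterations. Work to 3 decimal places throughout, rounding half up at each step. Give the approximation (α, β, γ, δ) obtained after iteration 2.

(0.726, -0.703, 1.743, -0.949)

Iteration 1:
  α = (9 - (2)·0.000 - (4)·0.000 - (1)·0.000) / (8) = 1.125
  β = (-12 - (-1)·0.000 - (-4)·0.000 - (1)·0.000) / (7) = -1.714
  γ = (11 - (-2)·0.000 - (-1)·0.000 - (-2)·0.000) / (7) = 1.571
  δ = (4 - (2)·0.000 - (-4)·0.000 - (4)·0.000) / (12) = 0.333
Iteration 2:
  α = (9 - (2)·-1.714 - (4)·1.571 - (1)·0.333) / (8) = 0.726
  β = (-12 - (-1)·1.125 - (-4)·1.571 - (1)·0.333) / (7) = -0.703
  γ = (11 - (-2)·1.125 - (-1)·-1.714 - (-2)·0.333) / (7) = 1.743
  δ = (4 - (2)·1.125 - (-4)·-1.714 - (4)·1.571) / (12) = -0.949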